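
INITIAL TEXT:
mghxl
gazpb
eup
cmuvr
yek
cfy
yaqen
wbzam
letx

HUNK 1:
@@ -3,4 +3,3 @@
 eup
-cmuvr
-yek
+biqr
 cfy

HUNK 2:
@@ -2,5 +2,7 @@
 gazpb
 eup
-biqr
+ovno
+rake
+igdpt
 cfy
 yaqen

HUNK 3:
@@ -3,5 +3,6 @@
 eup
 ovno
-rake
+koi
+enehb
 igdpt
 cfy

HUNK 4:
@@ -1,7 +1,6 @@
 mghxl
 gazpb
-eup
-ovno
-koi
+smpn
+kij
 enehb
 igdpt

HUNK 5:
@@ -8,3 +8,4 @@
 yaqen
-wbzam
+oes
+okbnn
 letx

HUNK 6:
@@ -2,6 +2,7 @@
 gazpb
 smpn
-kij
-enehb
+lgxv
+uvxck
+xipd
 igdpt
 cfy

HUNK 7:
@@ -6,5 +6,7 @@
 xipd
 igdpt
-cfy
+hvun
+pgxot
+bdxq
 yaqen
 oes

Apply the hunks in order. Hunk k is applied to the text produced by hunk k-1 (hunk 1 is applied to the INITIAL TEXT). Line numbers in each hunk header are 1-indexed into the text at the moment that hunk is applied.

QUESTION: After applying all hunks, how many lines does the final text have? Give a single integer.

Answer: 14

Derivation:
Hunk 1: at line 3 remove [cmuvr,yek] add [biqr] -> 8 lines: mghxl gazpb eup biqr cfy yaqen wbzam letx
Hunk 2: at line 2 remove [biqr] add [ovno,rake,igdpt] -> 10 lines: mghxl gazpb eup ovno rake igdpt cfy yaqen wbzam letx
Hunk 3: at line 3 remove [rake] add [koi,enehb] -> 11 lines: mghxl gazpb eup ovno koi enehb igdpt cfy yaqen wbzam letx
Hunk 4: at line 1 remove [eup,ovno,koi] add [smpn,kij] -> 10 lines: mghxl gazpb smpn kij enehb igdpt cfy yaqen wbzam letx
Hunk 5: at line 8 remove [wbzam] add [oes,okbnn] -> 11 lines: mghxl gazpb smpn kij enehb igdpt cfy yaqen oes okbnn letx
Hunk 6: at line 2 remove [kij,enehb] add [lgxv,uvxck,xipd] -> 12 lines: mghxl gazpb smpn lgxv uvxck xipd igdpt cfy yaqen oes okbnn letx
Hunk 7: at line 6 remove [cfy] add [hvun,pgxot,bdxq] -> 14 lines: mghxl gazpb smpn lgxv uvxck xipd igdpt hvun pgxot bdxq yaqen oes okbnn letx
Final line count: 14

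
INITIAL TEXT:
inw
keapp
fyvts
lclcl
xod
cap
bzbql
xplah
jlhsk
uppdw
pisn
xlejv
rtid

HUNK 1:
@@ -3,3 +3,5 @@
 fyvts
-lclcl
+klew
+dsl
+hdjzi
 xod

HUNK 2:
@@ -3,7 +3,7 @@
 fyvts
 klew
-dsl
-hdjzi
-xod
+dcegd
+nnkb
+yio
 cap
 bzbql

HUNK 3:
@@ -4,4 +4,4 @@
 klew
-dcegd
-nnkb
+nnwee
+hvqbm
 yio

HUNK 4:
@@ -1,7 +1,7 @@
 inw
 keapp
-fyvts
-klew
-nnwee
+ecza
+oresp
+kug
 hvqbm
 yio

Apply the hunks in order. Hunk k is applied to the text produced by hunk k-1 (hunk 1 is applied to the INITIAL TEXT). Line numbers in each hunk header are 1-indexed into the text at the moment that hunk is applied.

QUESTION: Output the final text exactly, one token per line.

Answer: inw
keapp
ecza
oresp
kug
hvqbm
yio
cap
bzbql
xplah
jlhsk
uppdw
pisn
xlejv
rtid

Derivation:
Hunk 1: at line 3 remove [lclcl] add [klew,dsl,hdjzi] -> 15 lines: inw keapp fyvts klew dsl hdjzi xod cap bzbql xplah jlhsk uppdw pisn xlejv rtid
Hunk 2: at line 3 remove [dsl,hdjzi,xod] add [dcegd,nnkb,yio] -> 15 lines: inw keapp fyvts klew dcegd nnkb yio cap bzbql xplah jlhsk uppdw pisn xlejv rtid
Hunk 3: at line 4 remove [dcegd,nnkb] add [nnwee,hvqbm] -> 15 lines: inw keapp fyvts klew nnwee hvqbm yio cap bzbql xplah jlhsk uppdw pisn xlejv rtid
Hunk 4: at line 1 remove [fyvts,klew,nnwee] add [ecza,oresp,kug] -> 15 lines: inw keapp ecza oresp kug hvqbm yio cap bzbql xplah jlhsk uppdw pisn xlejv rtid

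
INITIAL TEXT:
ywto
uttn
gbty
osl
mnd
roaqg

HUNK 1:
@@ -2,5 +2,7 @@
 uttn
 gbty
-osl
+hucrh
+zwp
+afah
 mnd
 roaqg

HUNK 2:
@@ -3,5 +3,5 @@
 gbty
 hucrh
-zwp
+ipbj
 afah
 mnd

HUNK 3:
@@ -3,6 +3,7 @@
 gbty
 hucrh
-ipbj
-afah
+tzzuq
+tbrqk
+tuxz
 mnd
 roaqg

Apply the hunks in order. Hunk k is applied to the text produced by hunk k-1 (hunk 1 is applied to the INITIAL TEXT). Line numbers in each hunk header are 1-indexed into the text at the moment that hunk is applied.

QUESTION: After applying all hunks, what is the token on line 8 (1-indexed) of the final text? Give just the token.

Answer: mnd

Derivation:
Hunk 1: at line 2 remove [osl] add [hucrh,zwp,afah] -> 8 lines: ywto uttn gbty hucrh zwp afah mnd roaqg
Hunk 2: at line 3 remove [zwp] add [ipbj] -> 8 lines: ywto uttn gbty hucrh ipbj afah mnd roaqg
Hunk 3: at line 3 remove [ipbj,afah] add [tzzuq,tbrqk,tuxz] -> 9 lines: ywto uttn gbty hucrh tzzuq tbrqk tuxz mnd roaqg
Final line 8: mnd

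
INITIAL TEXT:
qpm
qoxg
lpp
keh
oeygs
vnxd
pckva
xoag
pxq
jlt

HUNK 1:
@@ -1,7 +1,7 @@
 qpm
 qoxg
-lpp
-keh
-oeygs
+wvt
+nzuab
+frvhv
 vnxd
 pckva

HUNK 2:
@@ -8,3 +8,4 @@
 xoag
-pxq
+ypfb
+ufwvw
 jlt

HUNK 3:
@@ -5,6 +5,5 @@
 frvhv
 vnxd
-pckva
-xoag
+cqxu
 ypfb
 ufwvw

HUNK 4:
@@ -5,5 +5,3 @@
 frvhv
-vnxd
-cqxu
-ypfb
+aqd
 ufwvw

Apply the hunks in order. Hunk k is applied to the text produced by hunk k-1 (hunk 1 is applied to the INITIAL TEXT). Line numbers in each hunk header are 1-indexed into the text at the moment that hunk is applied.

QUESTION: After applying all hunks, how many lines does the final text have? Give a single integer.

Answer: 8

Derivation:
Hunk 1: at line 1 remove [lpp,keh,oeygs] add [wvt,nzuab,frvhv] -> 10 lines: qpm qoxg wvt nzuab frvhv vnxd pckva xoag pxq jlt
Hunk 2: at line 8 remove [pxq] add [ypfb,ufwvw] -> 11 lines: qpm qoxg wvt nzuab frvhv vnxd pckva xoag ypfb ufwvw jlt
Hunk 3: at line 5 remove [pckva,xoag] add [cqxu] -> 10 lines: qpm qoxg wvt nzuab frvhv vnxd cqxu ypfb ufwvw jlt
Hunk 4: at line 5 remove [vnxd,cqxu,ypfb] add [aqd] -> 8 lines: qpm qoxg wvt nzuab frvhv aqd ufwvw jlt
Final line count: 8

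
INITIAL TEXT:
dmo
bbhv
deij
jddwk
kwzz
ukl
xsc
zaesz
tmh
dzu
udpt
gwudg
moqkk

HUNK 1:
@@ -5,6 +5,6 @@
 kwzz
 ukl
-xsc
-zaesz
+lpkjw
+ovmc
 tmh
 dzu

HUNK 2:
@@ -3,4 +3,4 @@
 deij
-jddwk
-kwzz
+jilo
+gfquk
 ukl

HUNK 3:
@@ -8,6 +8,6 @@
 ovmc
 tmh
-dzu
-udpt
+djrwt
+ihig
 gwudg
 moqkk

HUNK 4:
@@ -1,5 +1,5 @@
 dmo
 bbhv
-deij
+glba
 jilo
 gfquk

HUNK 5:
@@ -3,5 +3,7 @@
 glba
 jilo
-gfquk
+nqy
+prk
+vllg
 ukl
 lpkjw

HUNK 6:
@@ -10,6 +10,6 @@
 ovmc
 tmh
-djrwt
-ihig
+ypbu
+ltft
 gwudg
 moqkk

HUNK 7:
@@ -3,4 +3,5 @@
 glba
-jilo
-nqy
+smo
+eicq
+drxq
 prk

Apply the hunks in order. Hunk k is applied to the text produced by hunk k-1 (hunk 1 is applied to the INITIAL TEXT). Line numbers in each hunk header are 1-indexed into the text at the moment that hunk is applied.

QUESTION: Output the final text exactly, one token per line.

Hunk 1: at line 5 remove [xsc,zaesz] add [lpkjw,ovmc] -> 13 lines: dmo bbhv deij jddwk kwzz ukl lpkjw ovmc tmh dzu udpt gwudg moqkk
Hunk 2: at line 3 remove [jddwk,kwzz] add [jilo,gfquk] -> 13 lines: dmo bbhv deij jilo gfquk ukl lpkjw ovmc tmh dzu udpt gwudg moqkk
Hunk 3: at line 8 remove [dzu,udpt] add [djrwt,ihig] -> 13 lines: dmo bbhv deij jilo gfquk ukl lpkjw ovmc tmh djrwt ihig gwudg moqkk
Hunk 4: at line 1 remove [deij] add [glba] -> 13 lines: dmo bbhv glba jilo gfquk ukl lpkjw ovmc tmh djrwt ihig gwudg moqkk
Hunk 5: at line 3 remove [gfquk] add [nqy,prk,vllg] -> 15 lines: dmo bbhv glba jilo nqy prk vllg ukl lpkjw ovmc tmh djrwt ihig gwudg moqkk
Hunk 6: at line 10 remove [djrwt,ihig] add [ypbu,ltft] -> 15 lines: dmo bbhv glba jilo nqy prk vllg ukl lpkjw ovmc tmh ypbu ltft gwudg moqkk
Hunk 7: at line 3 remove [jilo,nqy] add [smo,eicq,drxq] -> 16 lines: dmo bbhv glba smo eicq drxq prk vllg ukl lpkjw ovmc tmh ypbu ltft gwudg moqkk

Answer: dmo
bbhv
glba
smo
eicq
drxq
prk
vllg
ukl
lpkjw
ovmc
tmh
ypbu
ltft
gwudg
moqkk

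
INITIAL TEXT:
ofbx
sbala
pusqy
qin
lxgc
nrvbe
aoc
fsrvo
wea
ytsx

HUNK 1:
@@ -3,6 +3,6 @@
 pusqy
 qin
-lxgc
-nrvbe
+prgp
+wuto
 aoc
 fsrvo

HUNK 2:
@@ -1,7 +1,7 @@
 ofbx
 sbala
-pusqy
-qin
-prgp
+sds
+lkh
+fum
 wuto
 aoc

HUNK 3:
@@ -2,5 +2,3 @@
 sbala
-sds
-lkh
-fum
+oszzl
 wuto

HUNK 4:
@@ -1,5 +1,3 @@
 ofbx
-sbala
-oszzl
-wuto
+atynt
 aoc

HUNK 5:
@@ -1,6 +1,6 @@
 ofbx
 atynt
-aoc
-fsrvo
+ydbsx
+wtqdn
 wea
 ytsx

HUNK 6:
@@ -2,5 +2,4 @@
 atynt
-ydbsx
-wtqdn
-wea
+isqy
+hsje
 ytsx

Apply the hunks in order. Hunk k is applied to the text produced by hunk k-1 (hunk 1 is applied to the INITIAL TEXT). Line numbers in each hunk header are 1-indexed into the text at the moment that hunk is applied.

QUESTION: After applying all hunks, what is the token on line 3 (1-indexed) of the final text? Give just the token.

Answer: isqy

Derivation:
Hunk 1: at line 3 remove [lxgc,nrvbe] add [prgp,wuto] -> 10 lines: ofbx sbala pusqy qin prgp wuto aoc fsrvo wea ytsx
Hunk 2: at line 1 remove [pusqy,qin,prgp] add [sds,lkh,fum] -> 10 lines: ofbx sbala sds lkh fum wuto aoc fsrvo wea ytsx
Hunk 3: at line 2 remove [sds,lkh,fum] add [oszzl] -> 8 lines: ofbx sbala oszzl wuto aoc fsrvo wea ytsx
Hunk 4: at line 1 remove [sbala,oszzl,wuto] add [atynt] -> 6 lines: ofbx atynt aoc fsrvo wea ytsx
Hunk 5: at line 1 remove [aoc,fsrvo] add [ydbsx,wtqdn] -> 6 lines: ofbx atynt ydbsx wtqdn wea ytsx
Hunk 6: at line 2 remove [ydbsx,wtqdn,wea] add [isqy,hsje] -> 5 lines: ofbx atynt isqy hsje ytsx
Final line 3: isqy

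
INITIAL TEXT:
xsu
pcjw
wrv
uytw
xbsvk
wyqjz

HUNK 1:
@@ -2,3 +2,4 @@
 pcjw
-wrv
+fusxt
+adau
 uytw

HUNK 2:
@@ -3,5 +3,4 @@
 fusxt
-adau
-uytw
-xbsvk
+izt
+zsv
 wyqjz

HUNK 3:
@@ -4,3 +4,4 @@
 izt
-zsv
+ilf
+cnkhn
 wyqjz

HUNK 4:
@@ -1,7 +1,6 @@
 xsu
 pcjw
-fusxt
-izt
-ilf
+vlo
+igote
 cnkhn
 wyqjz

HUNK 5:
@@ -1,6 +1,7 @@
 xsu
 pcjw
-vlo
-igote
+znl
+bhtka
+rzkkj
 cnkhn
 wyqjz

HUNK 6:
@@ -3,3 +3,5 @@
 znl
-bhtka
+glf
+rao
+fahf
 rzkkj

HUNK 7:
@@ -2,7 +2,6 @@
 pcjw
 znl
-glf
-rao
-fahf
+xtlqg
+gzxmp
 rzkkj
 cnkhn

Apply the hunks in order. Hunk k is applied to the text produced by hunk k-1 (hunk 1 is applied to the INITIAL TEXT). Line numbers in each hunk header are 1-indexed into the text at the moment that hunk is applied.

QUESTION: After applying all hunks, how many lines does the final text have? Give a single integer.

Answer: 8

Derivation:
Hunk 1: at line 2 remove [wrv] add [fusxt,adau] -> 7 lines: xsu pcjw fusxt adau uytw xbsvk wyqjz
Hunk 2: at line 3 remove [adau,uytw,xbsvk] add [izt,zsv] -> 6 lines: xsu pcjw fusxt izt zsv wyqjz
Hunk 3: at line 4 remove [zsv] add [ilf,cnkhn] -> 7 lines: xsu pcjw fusxt izt ilf cnkhn wyqjz
Hunk 4: at line 1 remove [fusxt,izt,ilf] add [vlo,igote] -> 6 lines: xsu pcjw vlo igote cnkhn wyqjz
Hunk 5: at line 1 remove [vlo,igote] add [znl,bhtka,rzkkj] -> 7 lines: xsu pcjw znl bhtka rzkkj cnkhn wyqjz
Hunk 6: at line 3 remove [bhtka] add [glf,rao,fahf] -> 9 lines: xsu pcjw znl glf rao fahf rzkkj cnkhn wyqjz
Hunk 7: at line 2 remove [glf,rao,fahf] add [xtlqg,gzxmp] -> 8 lines: xsu pcjw znl xtlqg gzxmp rzkkj cnkhn wyqjz
Final line count: 8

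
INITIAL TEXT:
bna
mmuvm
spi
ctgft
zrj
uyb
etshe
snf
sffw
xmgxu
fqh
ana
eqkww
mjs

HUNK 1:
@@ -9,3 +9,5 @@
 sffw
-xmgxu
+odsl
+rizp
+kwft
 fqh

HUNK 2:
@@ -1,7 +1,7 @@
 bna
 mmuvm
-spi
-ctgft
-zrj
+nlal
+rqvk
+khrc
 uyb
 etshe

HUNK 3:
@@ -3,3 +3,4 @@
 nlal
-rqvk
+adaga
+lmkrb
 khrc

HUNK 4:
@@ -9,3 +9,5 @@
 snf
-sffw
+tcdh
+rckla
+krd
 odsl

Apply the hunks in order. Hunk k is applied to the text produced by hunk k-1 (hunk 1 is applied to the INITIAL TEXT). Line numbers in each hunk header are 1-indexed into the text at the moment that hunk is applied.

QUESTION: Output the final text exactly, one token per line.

Answer: bna
mmuvm
nlal
adaga
lmkrb
khrc
uyb
etshe
snf
tcdh
rckla
krd
odsl
rizp
kwft
fqh
ana
eqkww
mjs

Derivation:
Hunk 1: at line 9 remove [xmgxu] add [odsl,rizp,kwft] -> 16 lines: bna mmuvm spi ctgft zrj uyb etshe snf sffw odsl rizp kwft fqh ana eqkww mjs
Hunk 2: at line 1 remove [spi,ctgft,zrj] add [nlal,rqvk,khrc] -> 16 lines: bna mmuvm nlal rqvk khrc uyb etshe snf sffw odsl rizp kwft fqh ana eqkww mjs
Hunk 3: at line 3 remove [rqvk] add [adaga,lmkrb] -> 17 lines: bna mmuvm nlal adaga lmkrb khrc uyb etshe snf sffw odsl rizp kwft fqh ana eqkww mjs
Hunk 4: at line 9 remove [sffw] add [tcdh,rckla,krd] -> 19 lines: bna mmuvm nlal adaga lmkrb khrc uyb etshe snf tcdh rckla krd odsl rizp kwft fqh ana eqkww mjs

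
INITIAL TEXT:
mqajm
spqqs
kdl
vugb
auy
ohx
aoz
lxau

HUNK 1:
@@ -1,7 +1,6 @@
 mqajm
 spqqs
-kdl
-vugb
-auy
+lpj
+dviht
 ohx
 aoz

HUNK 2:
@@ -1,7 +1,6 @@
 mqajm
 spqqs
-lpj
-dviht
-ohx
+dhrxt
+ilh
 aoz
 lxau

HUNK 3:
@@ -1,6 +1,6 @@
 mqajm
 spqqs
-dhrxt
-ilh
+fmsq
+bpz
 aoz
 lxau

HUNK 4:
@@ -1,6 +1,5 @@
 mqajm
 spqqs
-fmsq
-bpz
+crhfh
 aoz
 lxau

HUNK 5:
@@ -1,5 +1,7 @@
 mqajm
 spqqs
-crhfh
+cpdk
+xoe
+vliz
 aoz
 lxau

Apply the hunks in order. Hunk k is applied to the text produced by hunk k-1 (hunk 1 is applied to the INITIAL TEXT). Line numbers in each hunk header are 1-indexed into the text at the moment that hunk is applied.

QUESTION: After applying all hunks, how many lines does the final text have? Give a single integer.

Hunk 1: at line 1 remove [kdl,vugb,auy] add [lpj,dviht] -> 7 lines: mqajm spqqs lpj dviht ohx aoz lxau
Hunk 2: at line 1 remove [lpj,dviht,ohx] add [dhrxt,ilh] -> 6 lines: mqajm spqqs dhrxt ilh aoz lxau
Hunk 3: at line 1 remove [dhrxt,ilh] add [fmsq,bpz] -> 6 lines: mqajm spqqs fmsq bpz aoz lxau
Hunk 4: at line 1 remove [fmsq,bpz] add [crhfh] -> 5 lines: mqajm spqqs crhfh aoz lxau
Hunk 5: at line 1 remove [crhfh] add [cpdk,xoe,vliz] -> 7 lines: mqajm spqqs cpdk xoe vliz aoz lxau
Final line count: 7

Answer: 7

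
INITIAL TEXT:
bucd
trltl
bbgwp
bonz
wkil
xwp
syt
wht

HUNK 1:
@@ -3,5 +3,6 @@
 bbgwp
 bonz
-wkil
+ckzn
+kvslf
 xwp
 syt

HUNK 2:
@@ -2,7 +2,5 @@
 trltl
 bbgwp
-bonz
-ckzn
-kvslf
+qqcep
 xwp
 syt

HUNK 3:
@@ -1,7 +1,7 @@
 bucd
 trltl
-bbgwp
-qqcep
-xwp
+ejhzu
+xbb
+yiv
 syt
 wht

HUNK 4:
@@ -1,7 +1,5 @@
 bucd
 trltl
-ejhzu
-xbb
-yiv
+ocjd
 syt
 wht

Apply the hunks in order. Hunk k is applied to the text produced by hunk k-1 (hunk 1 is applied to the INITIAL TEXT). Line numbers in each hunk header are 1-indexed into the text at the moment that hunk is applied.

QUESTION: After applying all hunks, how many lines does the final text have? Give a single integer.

Answer: 5

Derivation:
Hunk 1: at line 3 remove [wkil] add [ckzn,kvslf] -> 9 lines: bucd trltl bbgwp bonz ckzn kvslf xwp syt wht
Hunk 2: at line 2 remove [bonz,ckzn,kvslf] add [qqcep] -> 7 lines: bucd trltl bbgwp qqcep xwp syt wht
Hunk 3: at line 1 remove [bbgwp,qqcep,xwp] add [ejhzu,xbb,yiv] -> 7 lines: bucd trltl ejhzu xbb yiv syt wht
Hunk 4: at line 1 remove [ejhzu,xbb,yiv] add [ocjd] -> 5 lines: bucd trltl ocjd syt wht
Final line count: 5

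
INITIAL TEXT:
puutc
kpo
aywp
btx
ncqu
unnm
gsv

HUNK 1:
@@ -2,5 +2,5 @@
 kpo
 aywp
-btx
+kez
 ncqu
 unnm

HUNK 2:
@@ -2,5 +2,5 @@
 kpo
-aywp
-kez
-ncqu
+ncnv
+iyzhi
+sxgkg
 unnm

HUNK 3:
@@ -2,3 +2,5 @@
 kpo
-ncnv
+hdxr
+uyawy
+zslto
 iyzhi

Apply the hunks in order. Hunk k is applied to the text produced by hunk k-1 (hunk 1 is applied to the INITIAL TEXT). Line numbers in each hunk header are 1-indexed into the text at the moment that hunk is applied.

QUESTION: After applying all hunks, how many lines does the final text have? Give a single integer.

Answer: 9

Derivation:
Hunk 1: at line 2 remove [btx] add [kez] -> 7 lines: puutc kpo aywp kez ncqu unnm gsv
Hunk 2: at line 2 remove [aywp,kez,ncqu] add [ncnv,iyzhi,sxgkg] -> 7 lines: puutc kpo ncnv iyzhi sxgkg unnm gsv
Hunk 3: at line 2 remove [ncnv] add [hdxr,uyawy,zslto] -> 9 lines: puutc kpo hdxr uyawy zslto iyzhi sxgkg unnm gsv
Final line count: 9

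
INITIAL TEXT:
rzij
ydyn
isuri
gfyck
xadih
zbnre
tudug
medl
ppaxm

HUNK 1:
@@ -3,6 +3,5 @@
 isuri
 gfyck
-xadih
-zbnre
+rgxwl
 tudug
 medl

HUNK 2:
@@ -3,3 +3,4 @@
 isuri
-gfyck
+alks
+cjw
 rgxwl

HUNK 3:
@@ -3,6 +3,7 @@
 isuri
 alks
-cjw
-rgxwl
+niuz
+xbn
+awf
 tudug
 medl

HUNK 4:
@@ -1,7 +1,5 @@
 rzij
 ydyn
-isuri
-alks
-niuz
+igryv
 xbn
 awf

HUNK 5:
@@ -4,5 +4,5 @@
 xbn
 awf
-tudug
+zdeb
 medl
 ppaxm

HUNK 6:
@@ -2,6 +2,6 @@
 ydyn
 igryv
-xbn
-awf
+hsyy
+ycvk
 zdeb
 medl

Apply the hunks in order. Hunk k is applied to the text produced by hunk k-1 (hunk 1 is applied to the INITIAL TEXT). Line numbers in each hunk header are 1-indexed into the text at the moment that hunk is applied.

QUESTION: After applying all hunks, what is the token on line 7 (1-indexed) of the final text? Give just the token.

Answer: medl

Derivation:
Hunk 1: at line 3 remove [xadih,zbnre] add [rgxwl] -> 8 lines: rzij ydyn isuri gfyck rgxwl tudug medl ppaxm
Hunk 2: at line 3 remove [gfyck] add [alks,cjw] -> 9 lines: rzij ydyn isuri alks cjw rgxwl tudug medl ppaxm
Hunk 3: at line 3 remove [cjw,rgxwl] add [niuz,xbn,awf] -> 10 lines: rzij ydyn isuri alks niuz xbn awf tudug medl ppaxm
Hunk 4: at line 1 remove [isuri,alks,niuz] add [igryv] -> 8 lines: rzij ydyn igryv xbn awf tudug medl ppaxm
Hunk 5: at line 4 remove [tudug] add [zdeb] -> 8 lines: rzij ydyn igryv xbn awf zdeb medl ppaxm
Hunk 6: at line 2 remove [xbn,awf] add [hsyy,ycvk] -> 8 lines: rzij ydyn igryv hsyy ycvk zdeb medl ppaxm
Final line 7: medl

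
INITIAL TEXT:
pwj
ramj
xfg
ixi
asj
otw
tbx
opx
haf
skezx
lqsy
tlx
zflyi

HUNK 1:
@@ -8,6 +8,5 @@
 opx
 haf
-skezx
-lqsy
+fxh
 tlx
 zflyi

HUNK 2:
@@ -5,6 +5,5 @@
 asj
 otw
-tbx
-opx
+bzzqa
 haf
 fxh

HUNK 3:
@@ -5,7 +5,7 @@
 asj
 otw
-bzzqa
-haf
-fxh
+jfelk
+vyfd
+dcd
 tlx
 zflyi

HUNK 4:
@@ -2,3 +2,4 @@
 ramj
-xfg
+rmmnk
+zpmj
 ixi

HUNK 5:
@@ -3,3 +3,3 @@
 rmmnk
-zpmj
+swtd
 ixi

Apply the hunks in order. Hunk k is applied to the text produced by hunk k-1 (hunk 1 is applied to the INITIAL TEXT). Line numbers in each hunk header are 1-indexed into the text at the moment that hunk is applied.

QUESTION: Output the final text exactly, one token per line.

Answer: pwj
ramj
rmmnk
swtd
ixi
asj
otw
jfelk
vyfd
dcd
tlx
zflyi

Derivation:
Hunk 1: at line 8 remove [skezx,lqsy] add [fxh] -> 12 lines: pwj ramj xfg ixi asj otw tbx opx haf fxh tlx zflyi
Hunk 2: at line 5 remove [tbx,opx] add [bzzqa] -> 11 lines: pwj ramj xfg ixi asj otw bzzqa haf fxh tlx zflyi
Hunk 3: at line 5 remove [bzzqa,haf,fxh] add [jfelk,vyfd,dcd] -> 11 lines: pwj ramj xfg ixi asj otw jfelk vyfd dcd tlx zflyi
Hunk 4: at line 2 remove [xfg] add [rmmnk,zpmj] -> 12 lines: pwj ramj rmmnk zpmj ixi asj otw jfelk vyfd dcd tlx zflyi
Hunk 5: at line 3 remove [zpmj] add [swtd] -> 12 lines: pwj ramj rmmnk swtd ixi asj otw jfelk vyfd dcd tlx zflyi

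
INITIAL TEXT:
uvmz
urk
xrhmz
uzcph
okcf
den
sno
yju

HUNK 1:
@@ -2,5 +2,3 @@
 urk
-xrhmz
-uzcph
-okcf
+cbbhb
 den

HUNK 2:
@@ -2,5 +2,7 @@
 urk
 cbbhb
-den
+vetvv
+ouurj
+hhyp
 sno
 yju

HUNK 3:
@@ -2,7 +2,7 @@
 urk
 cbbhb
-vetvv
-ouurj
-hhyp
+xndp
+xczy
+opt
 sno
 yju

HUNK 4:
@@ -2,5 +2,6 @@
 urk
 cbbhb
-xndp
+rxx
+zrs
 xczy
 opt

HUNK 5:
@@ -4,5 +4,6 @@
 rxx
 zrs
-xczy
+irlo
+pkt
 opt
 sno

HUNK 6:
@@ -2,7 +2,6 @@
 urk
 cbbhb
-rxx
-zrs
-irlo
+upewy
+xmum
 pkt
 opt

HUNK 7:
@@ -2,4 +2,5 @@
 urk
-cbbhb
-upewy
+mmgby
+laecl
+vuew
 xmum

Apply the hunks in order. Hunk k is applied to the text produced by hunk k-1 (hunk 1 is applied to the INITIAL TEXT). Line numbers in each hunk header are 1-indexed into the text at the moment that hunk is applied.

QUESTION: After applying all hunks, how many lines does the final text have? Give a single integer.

Answer: 10

Derivation:
Hunk 1: at line 2 remove [xrhmz,uzcph,okcf] add [cbbhb] -> 6 lines: uvmz urk cbbhb den sno yju
Hunk 2: at line 2 remove [den] add [vetvv,ouurj,hhyp] -> 8 lines: uvmz urk cbbhb vetvv ouurj hhyp sno yju
Hunk 3: at line 2 remove [vetvv,ouurj,hhyp] add [xndp,xczy,opt] -> 8 lines: uvmz urk cbbhb xndp xczy opt sno yju
Hunk 4: at line 2 remove [xndp] add [rxx,zrs] -> 9 lines: uvmz urk cbbhb rxx zrs xczy opt sno yju
Hunk 5: at line 4 remove [xczy] add [irlo,pkt] -> 10 lines: uvmz urk cbbhb rxx zrs irlo pkt opt sno yju
Hunk 6: at line 2 remove [rxx,zrs,irlo] add [upewy,xmum] -> 9 lines: uvmz urk cbbhb upewy xmum pkt opt sno yju
Hunk 7: at line 2 remove [cbbhb,upewy] add [mmgby,laecl,vuew] -> 10 lines: uvmz urk mmgby laecl vuew xmum pkt opt sno yju
Final line count: 10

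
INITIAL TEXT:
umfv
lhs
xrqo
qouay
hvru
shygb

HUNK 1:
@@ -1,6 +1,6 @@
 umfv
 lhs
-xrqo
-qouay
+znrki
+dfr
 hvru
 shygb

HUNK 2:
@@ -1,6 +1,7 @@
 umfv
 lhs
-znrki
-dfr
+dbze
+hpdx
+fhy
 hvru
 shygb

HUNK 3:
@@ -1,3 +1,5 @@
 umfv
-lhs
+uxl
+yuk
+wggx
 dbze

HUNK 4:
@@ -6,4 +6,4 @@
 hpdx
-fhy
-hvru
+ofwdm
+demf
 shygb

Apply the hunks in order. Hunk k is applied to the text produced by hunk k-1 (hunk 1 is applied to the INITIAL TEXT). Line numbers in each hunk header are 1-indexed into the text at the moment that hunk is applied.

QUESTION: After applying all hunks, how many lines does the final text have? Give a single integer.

Answer: 9

Derivation:
Hunk 1: at line 1 remove [xrqo,qouay] add [znrki,dfr] -> 6 lines: umfv lhs znrki dfr hvru shygb
Hunk 2: at line 1 remove [znrki,dfr] add [dbze,hpdx,fhy] -> 7 lines: umfv lhs dbze hpdx fhy hvru shygb
Hunk 3: at line 1 remove [lhs] add [uxl,yuk,wggx] -> 9 lines: umfv uxl yuk wggx dbze hpdx fhy hvru shygb
Hunk 4: at line 6 remove [fhy,hvru] add [ofwdm,demf] -> 9 lines: umfv uxl yuk wggx dbze hpdx ofwdm demf shygb
Final line count: 9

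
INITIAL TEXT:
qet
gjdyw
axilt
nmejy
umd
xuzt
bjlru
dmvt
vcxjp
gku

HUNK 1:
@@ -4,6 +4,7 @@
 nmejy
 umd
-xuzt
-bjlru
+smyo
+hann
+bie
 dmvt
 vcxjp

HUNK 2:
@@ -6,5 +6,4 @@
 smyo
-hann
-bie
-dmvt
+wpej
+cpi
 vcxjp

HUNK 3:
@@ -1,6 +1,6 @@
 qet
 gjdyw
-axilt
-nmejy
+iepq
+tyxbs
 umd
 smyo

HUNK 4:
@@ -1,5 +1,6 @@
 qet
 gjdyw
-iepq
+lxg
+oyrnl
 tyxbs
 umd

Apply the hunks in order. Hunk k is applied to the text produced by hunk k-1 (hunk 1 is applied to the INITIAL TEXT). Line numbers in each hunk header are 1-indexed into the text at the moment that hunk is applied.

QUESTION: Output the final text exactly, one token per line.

Hunk 1: at line 4 remove [xuzt,bjlru] add [smyo,hann,bie] -> 11 lines: qet gjdyw axilt nmejy umd smyo hann bie dmvt vcxjp gku
Hunk 2: at line 6 remove [hann,bie,dmvt] add [wpej,cpi] -> 10 lines: qet gjdyw axilt nmejy umd smyo wpej cpi vcxjp gku
Hunk 3: at line 1 remove [axilt,nmejy] add [iepq,tyxbs] -> 10 lines: qet gjdyw iepq tyxbs umd smyo wpej cpi vcxjp gku
Hunk 4: at line 1 remove [iepq] add [lxg,oyrnl] -> 11 lines: qet gjdyw lxg oyrnl tyxbs umd smyo wpej cpi vcxjp gku

Answer: qet
gjdyw
lxg
oyrnl
tyxbs
umd
smyo
wpej
cpi
vcxjp
gku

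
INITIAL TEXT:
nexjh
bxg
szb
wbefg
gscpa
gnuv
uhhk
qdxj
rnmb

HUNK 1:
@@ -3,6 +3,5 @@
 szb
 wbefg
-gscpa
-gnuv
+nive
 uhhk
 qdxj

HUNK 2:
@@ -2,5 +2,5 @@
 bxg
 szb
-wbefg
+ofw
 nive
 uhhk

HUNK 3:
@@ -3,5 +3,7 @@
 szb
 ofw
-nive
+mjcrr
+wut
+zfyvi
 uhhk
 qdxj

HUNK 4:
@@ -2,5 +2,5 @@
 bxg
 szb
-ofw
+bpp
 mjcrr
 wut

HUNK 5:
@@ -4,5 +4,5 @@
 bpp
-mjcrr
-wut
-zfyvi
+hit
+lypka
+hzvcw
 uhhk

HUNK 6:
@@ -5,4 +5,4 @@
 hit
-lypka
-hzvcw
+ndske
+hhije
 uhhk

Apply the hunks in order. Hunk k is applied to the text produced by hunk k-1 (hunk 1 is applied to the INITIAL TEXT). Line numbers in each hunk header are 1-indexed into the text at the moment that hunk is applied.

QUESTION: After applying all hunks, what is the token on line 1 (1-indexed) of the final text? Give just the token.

Hunk 1: at line 3 remove [gscpa,gnuv] add [nive] -> 8 lines: nexjh bxg szb wbefg nive uhhk qdxj rnmb
Hunk 2: at line 2 remove [wbefg] add [ofw] -> 8 lines: nexjh bxg szb ofw nive uhhk qdxj rnmb
Hunk 3: at line 3 remove [nive] add [mjcrr,wut,zfyvi] -> 10 lines: nexjh bxg szb ofw mjcrr wut zfyvi uhhk qdxj rnmb
Hunk 4: at line 2 remove [ofw] add [bpp] -> 10 lines: nexjh bxg szb bpp mjcrr wut zfyvi uhhk qdxj rnmb
Hunk 5: at line 4 remove [mjcrr,wut,zfyvi] add [hit,lypka,hzvcw] -> 10 lines: nexjh bxg szb bpp hit lypka hzvcw uhhk qdxj rnmb
Hunk 6: at line 5 remove [lypka,hzvcw] add [ndske,hhije] -> 10 lines: nexjh bxg szb bpp hit ndske hhije uhhk qdxj rnmb
Final line 1: nexjh

Answer: nexjh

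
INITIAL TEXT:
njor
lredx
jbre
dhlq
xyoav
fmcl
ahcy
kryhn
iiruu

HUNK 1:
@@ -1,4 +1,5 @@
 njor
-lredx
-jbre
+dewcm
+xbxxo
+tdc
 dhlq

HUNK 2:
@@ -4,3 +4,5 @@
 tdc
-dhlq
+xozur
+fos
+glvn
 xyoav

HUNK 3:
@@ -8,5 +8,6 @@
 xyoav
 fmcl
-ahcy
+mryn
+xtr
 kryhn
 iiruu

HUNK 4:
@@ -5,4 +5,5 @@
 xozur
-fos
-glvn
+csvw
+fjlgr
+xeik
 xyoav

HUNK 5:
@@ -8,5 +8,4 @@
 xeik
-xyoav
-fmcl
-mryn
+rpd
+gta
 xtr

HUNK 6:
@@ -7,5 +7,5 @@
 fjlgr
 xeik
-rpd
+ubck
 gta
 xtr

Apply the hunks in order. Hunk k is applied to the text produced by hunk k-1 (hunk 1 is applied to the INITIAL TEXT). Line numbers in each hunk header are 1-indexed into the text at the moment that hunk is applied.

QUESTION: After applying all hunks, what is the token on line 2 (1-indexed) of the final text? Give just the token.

Hunk 1: at line 1 remove [lredx,jbre] add [dewcm,xbxxo,tdc] -> 10 lines: njor dewcm xbxxo tdc dhlq xyoav fmcl ahcy kryhn iiruu
Hunk 2: at line 4 remove [dhlq] add [xozur,fos,glvn] -> 12 lines: njor dewcm xbxxo tdc xozur fos glvn xyoav fmcl ahcy kryhn iiruu
Hunk 3: at line 8 remove [ahcy] add [mryn,xtr] -> 13 lines: njor dewcm xbxxo tdc xozur fos glvn xyoav fmcl mryn xtr kryhn iiruu
Hunk 4: at line 5 remove [fos,glvn] add [csvw,fjlgr,xeik] -> 14 lines: njor dewcm xbxxo tdc xozur csvw fjlgr xeik xyoav fmcl mryn xtr kryhn iiruu
Hunk 5: at line 8 remove [xyoav,fmcl,mryn] add [rpd,gta] -> 13 lines: njor dewcm xbxxo tdc xozur csvw fjlgr xeik rpd gta xtr kryhn iiruu
Hunk 6: at line 7 remove [rpd] add [ubck] -> 13 lines: njor dewcm xbxxo tdc xozur csvw fjlgr xeik ubck gta xtr kryhn iiruu
Final line 2: dewcm

Answer: dewcm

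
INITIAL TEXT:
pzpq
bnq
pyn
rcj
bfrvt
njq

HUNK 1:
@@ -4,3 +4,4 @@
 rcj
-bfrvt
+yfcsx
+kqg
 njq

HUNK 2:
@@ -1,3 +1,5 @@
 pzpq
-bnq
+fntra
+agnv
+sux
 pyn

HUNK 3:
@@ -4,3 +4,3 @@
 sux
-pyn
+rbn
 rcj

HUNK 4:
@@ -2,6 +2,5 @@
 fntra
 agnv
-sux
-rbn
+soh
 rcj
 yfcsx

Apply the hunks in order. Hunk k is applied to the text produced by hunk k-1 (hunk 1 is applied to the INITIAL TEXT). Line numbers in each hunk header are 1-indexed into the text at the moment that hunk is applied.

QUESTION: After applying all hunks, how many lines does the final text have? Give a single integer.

Hunk 1: at line 4 remove [bfrvt] add [yfcsx,kqg] -> 7 lines: pzpq bnq pyn rcj yfcsx kqg njq
Hunk 2: at line 1 remove [bnq] add [fntra,agnv,sux] -> 9 lines: pzpq fntra agnv sux pyn rcj yfcsx kqg njq
Hunk 3: at line 4 remove [pyn] add [rbn] -> 9 lines: pzpq fntra agnv sux rbn rcj yfcsx kqg njq
Hunk 4: at line 2 remove [sux,rbn] add [soh] -> 8 lines: pzpq fntra agnv soh rcj yfcsx kqg njq
Final line count: 8

Answer: 8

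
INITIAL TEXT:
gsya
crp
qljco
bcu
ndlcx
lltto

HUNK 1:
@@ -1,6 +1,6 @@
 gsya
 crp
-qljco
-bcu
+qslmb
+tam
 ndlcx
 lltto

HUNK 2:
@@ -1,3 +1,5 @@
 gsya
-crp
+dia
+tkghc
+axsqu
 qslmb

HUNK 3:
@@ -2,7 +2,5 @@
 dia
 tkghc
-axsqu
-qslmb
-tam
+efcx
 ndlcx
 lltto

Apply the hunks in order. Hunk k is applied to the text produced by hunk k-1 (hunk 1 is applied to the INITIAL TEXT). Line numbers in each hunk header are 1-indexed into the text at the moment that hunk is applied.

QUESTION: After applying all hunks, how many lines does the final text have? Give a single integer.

Answer: 6

Derivation:
Hunk 1: at line 1 remove [qljco,bcu] add [qslmb,tam] -> 6 lines: gsya crp qslmb tam ndlcx lltto
Hunk 2: at line 1 remove [crp] add [dia,tkghc,axsqu] -> 8 lines: gsya dia tkghc axsqu qslmb tam ndlcx lltto
Hunk 3: at line 2 remove [axsqu,qslmb,tam] add [efcx] -> 6 lines: gsya dia tkghc efcx ndlcx lltto
Final line count: 6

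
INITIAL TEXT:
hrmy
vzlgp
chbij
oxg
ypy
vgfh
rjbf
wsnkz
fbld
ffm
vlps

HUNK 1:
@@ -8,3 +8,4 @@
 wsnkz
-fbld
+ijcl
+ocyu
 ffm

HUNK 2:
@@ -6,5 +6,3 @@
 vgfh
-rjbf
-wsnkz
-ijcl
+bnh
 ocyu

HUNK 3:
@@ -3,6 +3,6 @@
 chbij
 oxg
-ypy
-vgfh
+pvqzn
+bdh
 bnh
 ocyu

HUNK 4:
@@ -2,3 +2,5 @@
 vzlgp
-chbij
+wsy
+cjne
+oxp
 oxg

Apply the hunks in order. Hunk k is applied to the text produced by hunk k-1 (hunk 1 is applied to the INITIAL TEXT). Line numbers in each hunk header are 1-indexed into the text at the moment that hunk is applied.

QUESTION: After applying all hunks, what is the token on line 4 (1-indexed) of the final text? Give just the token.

Answer: cjne

Derivation:
Hunk 1: at line 8 remove [fbld] add [ijcl,ocyu] -> 12 lines: hrmy vzlgp chbij oxg ypy vgfh rjbf wsnkz ijcl ocyu ffm vlps
Hunk 2: at line 6 remove [rjbf,wsnkz,ijcl] add [bnh] -> 10 lines: hrmy vzlgp chbij oxg ypy vgfh bnh ocyu ffm vlps
Hunk 3: at line 3 remove [ypy,vgfh] add [pvqzn,bdh] -> 10 lines: hrmy vzlgp chbij oxg pvqzn bdh bnh ocyu ffm vlps
Hunk 4: at line 2 remove [chbij] add [wsy,cjne,oxp] -> 12 lines: hrmy vzlgp wsy cjne oxp oxg pvqzn bdh bnh ocyu ffm vlps
Final line 4: cjne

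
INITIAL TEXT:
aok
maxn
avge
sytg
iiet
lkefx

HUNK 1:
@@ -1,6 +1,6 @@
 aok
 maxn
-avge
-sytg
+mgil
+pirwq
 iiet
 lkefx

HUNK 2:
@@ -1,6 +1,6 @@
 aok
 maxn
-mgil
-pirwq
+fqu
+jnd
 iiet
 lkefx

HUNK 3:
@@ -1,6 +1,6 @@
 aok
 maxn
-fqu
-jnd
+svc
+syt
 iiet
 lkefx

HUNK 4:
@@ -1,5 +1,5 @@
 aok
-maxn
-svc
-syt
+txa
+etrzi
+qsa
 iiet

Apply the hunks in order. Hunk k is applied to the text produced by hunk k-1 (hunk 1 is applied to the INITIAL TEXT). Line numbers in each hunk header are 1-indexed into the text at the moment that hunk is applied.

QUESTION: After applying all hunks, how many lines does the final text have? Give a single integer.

Hunk 1: at line 1 remove [avge,sytg] add [mgil,pirwq] -> 6 lines: aok maxn mgil pirwq iiet lkefx
Hunk 2: at line 1 remove [mgil,pirwq] add [fqu,jnd] -> 6 lines: aok maxn fqu jnd iiet lkefx
Hunk 3: at line 1 remove [fqu,jnd] add [svc,syt] -> 6 lines: aok maxn svc syt iiet lkefx
Hunk 4: at line 1 remove [maxn,svc,syt] add [txa,etrzi,qsa] -> 6 lines: aok txa etrzi qsa iiet lkefx
Final line count: 6

Answer: 6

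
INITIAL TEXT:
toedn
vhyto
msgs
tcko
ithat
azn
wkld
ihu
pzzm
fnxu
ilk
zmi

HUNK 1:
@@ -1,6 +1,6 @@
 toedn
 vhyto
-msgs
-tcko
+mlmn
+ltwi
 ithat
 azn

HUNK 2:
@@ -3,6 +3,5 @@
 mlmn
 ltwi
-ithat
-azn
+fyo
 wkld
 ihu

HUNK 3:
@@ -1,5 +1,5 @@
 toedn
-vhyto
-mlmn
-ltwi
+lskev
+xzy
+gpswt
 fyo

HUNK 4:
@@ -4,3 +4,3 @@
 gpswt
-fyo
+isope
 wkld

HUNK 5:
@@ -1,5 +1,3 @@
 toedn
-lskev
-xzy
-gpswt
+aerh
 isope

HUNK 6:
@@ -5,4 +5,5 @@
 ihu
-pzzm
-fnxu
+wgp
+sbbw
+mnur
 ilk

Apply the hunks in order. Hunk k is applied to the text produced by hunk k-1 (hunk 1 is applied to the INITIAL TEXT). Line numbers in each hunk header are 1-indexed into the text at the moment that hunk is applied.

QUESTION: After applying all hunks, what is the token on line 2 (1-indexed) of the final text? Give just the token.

Answer: aerh

Derivation:
Hunk 1: at line 1 remove [msgs,tcko] add [mlmn,ltwi] -> 12 lines: toedn vhyto mlmn ltwi ithat azn wkld ihu pzzm fnxu ilk zmi
Hunk 2: at line 3 remove [ithat,azn] add [fyo] -> 11 lines: toedn vhyto mlmn ltwi fyo wkld ihu pzzm fnxu ilk zmi
Hunk 3: at line 1 remove [vhyto,mlmn,ltwi] add [lskev,xzy,gpswt] -> 11 lines: toedn lskev xzy gpswt fyo wkld ihu pzzm fnxu ilk zmi
Hunk 4: at line 4 remove [fyo] add [isope] -> 11 lines: toedn lskev xzy gpswt isope wkld ihu pzzm fnxu ilk zmi
Hunk 5: at line 1 remove [lskev,xzy,gpswt] add [aerh] -> 9 lines: toedn aerh isope wkld ihu pzzm fnxu ilk zmi
Hunk 6: at line 5 remove [pzzm,fnxu] add [wgp,sbbw,mnur] -> 10 lines: toedn aerh isope wkld ihu wgp sbbw mnur ilk zmi
Final line 2: aerh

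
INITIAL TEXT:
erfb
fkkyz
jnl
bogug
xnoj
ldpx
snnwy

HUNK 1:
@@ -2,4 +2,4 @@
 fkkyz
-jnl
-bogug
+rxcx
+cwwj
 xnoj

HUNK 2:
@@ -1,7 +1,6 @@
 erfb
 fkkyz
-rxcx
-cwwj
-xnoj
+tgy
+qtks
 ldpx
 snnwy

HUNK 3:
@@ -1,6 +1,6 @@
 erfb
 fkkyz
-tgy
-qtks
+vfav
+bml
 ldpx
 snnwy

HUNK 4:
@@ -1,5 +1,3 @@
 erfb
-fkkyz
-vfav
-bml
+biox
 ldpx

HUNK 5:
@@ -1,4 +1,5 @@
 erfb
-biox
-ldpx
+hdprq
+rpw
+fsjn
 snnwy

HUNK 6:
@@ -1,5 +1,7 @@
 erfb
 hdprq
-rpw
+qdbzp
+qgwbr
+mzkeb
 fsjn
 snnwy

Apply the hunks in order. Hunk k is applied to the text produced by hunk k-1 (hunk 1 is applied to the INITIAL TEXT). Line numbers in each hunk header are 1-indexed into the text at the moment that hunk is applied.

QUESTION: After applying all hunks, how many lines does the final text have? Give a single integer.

Answer: 7

Derivation:
Hunk 1: at line 2 remove [jnl,bogug] add [rxcx,cwwj] -> 7 lines: erfb fkkyz rxcx cwwj xnoj ldpx snnwy
Hunk 2: at line 1 remove [rxcx,cwwj,xnoj] add [tgy,qtks] -> 6 lines: erfb fkkyz tgy qtks ldpx snnwy
Hunk 3: at line 1 remove [tgy,qtks] add [vfav,bml] -> 6 lines: erfb fkkyz vfav bml ldpx snnwy
Hunk 4: at line 1 remove [fkkyz,vfav,bml] add [biox] -> 4 lines: erfb biox ldpx snnwy
Hunk 5: at line 1 remove [biox,ldpx] add [hdprq,rpw,fsjn] -> 5 lines: erfb hdprq rpw fsjn snnwy
Hunk 6: at line 1 remove [rpw] add [qdbzp,qgwbr,mzkeb] -> 7 lines: erfb hdprq qdbzp qgwbr mzkeb fsjn snnwy
Final line count: 7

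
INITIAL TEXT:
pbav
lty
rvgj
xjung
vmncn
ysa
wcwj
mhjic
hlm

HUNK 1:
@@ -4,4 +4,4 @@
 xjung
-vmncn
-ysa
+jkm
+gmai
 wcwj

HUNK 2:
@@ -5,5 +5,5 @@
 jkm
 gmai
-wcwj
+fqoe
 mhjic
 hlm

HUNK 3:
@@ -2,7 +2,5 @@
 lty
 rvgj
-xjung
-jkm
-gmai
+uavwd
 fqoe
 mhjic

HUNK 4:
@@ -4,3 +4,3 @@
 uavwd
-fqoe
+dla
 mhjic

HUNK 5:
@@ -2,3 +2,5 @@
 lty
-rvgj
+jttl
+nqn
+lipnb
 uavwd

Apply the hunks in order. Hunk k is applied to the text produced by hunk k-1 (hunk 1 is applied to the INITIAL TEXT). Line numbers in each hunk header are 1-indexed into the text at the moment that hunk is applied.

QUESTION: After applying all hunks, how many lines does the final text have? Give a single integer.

Hunk 1: at line 4 remove [vmncn,ysa] add [jkm,gmai] -> 9 lines: pbav lty rvgj xjung jkm gmai wcwj mhjic hlm
Hunk 2: at line 5 remove [wcwj] add [fqoe] -> 9 lines: pbav lty rvgj xjung jkm gmai fqoe mhjic hlm
Hunk 3: at line 2 remove [xjung,jkm,gmai] add [uavwd] -> 7 lines: pbav lty rvgj uavwd fqoe mhjic hlm
Hunk 4: at line 4 remove [fqoe] add [dla] -> 7 lines: pbav lty rvgj uavwd dla mhjic hlm
Hunk 5: at line 2 remove [rvgj] add [jttl,nqn,lipnb] -> 9 lines: pbav lty jttl nqn lipnb uavwd dla mhjic hlm
Final line count: 9

Answer: 9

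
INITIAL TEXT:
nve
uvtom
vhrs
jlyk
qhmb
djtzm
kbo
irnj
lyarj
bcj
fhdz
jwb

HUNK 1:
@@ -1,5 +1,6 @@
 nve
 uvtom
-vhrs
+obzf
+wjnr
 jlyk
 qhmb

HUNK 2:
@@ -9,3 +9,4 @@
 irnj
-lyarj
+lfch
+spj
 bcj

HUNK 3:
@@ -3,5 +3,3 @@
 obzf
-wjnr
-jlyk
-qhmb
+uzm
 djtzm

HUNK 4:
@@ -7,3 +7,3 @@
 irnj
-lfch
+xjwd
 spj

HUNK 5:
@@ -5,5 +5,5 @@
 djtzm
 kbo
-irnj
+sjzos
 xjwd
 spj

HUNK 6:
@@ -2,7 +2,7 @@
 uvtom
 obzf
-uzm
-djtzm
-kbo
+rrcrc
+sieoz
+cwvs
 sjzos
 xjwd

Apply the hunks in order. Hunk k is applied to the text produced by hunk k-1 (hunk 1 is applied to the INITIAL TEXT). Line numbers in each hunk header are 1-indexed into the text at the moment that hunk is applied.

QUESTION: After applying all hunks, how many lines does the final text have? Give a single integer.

Answer: 12

Derivation:
Hunk 1: at line 1 remove [vhrs] add [obzf,wjnr] -> 13 lines: nve uvtom obzf wjnr jlyk qhmb djtzm kbo irnj lyarj bcj fhdz jwb
Hunk 2: at line 9 remove [lyarj] add [lfch,spj] -> 14 lines: nve uvtom obzf wjnr jlyk qhmb djtzm kbo irnj lfch spj bcj fhdz jwb
Hunk 3: at line 3 remove [wjnr,jlyk,qhmb] add [uzm] -> 12 lines: nve uvtom obzf uzm djtzm kbo irnj lfch spj bcj fhdz jwb
Hunk 4: at line 7 remove [lfch] add [xjwd] -> 12 lines: nve uvtom obzf uzm djtzm kbo irnj xjwd spj bcj fhdz jwb
Hunk 5: at line 5 remove [irnj] add [sjzos] -> 12 lines: nve uvtom obzf uzm djtzm kbo sjzos xjwd spj bcj fhdz jwb
Hunk 6: at line 2 remove [uzm,djtzm,kbo] add [rrcrc,sieoz,cwvs] -> 12 lines: nve uvtom obzf rrcrc sieoz cwvs sjzos xjwd spj bcj fhdz jwb
Final line count: 12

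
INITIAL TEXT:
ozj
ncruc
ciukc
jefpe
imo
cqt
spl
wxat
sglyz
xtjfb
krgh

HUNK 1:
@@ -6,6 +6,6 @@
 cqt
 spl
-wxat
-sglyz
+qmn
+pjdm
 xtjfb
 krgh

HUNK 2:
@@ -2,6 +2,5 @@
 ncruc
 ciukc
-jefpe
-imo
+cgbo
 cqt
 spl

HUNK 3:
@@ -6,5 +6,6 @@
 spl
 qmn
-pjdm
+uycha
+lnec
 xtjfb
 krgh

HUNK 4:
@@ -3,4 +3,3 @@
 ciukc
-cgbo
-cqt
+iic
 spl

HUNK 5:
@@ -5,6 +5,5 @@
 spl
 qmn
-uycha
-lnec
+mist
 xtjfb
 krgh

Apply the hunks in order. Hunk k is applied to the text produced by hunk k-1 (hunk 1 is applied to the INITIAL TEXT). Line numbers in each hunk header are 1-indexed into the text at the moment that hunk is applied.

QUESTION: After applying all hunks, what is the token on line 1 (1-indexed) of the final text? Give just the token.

Answer: ozj

Derivation:
Hunk 1: at line 6 remove [wxat,sglyz] add [qmn,pjdm] -> 11 lines: ozj ncruc ciukc jefpe imo cqt spl qmn pjdm xtjfb krgh
Hunk 2: at line 2 remove [jefpe,imo] add [cgbo] -> 10 lines: ozj ncruc ciukc cgbo cqt spl qmn pjdm xtjfb krgh
Hunk 3: at line 6 remove [pjdm] add [uycha,lnec] -> 11 lines: ozj ncruc ciukc cgbo cqt spl qmn uycha lnec xtjfb krgh
Hunk 4: at line 3 remove [cgbo,cqt] add [iic] -> 10 lines: ozj ncruc ciukc iic spl qmn uycha lnec xtjfb krgh
Hunk 5: at line 5 remove [uycha,lnec] add [mist] -> 9 lines: ozj ncruc ciukc iic spl qmn mist xtjfb krgh
Final line 1: ozj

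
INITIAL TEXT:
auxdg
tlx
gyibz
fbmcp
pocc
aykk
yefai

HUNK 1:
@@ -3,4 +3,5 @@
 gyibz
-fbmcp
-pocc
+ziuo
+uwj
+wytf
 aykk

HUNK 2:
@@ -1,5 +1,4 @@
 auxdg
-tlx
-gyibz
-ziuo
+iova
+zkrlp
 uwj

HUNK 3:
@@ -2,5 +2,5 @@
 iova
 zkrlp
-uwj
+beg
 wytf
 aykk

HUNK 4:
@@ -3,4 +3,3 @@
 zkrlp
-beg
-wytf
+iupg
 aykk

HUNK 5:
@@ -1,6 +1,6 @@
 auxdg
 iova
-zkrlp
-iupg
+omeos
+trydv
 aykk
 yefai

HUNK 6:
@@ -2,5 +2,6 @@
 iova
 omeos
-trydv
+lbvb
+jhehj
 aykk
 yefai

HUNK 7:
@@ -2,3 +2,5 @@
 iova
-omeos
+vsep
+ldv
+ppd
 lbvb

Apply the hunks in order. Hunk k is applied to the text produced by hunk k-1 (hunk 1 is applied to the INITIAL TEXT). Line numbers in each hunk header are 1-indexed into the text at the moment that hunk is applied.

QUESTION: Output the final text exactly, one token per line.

Hunk 1: at line 3 remove [fbmcp,pocc] add [ziuo,uwj,wytf] -> 8 lines: auxdg tlx gyibz ziuo uwj wytf aykk yefai
Hunk 2: at line 1 remove [tlx,gyibz,ziuo] add [iova,zkrlp] -> 7 lines: auxdg iova zkrlp uwj wytf aykk yefai
Hunk 3: at line 2 remove [uwj] add [beg] -> 7 lines: auxdg iova zkrlp beg wytf aykk yefai
Hunk 4: at line 3 remove [beg,wytf] add [iupg] -> 6 lines: auxdg iova zkrlp iupg aykk yefai
Hunk 5: at line 1 remove [zkrlp,iupg] add [omeos,trydv] -> 6 lines: auxdg iova omeos trydv aykk yefai
Hunk 6: at line 2 remove [trydv] add [lbvb,jhehj] -> 7 lines: auxdg iova omeos lbvb jhehj aykk yefai
Hunk 7: at line 2 remove [omeos] add [vsep,ldv,ppd] -> 9 lines: auxdg iova vsep ldv ppd lbvb jhehj aykk yefai

Answer: auxdg
iova
vsep
ldv
ppd
lbvb
jhehj
aykk
yefai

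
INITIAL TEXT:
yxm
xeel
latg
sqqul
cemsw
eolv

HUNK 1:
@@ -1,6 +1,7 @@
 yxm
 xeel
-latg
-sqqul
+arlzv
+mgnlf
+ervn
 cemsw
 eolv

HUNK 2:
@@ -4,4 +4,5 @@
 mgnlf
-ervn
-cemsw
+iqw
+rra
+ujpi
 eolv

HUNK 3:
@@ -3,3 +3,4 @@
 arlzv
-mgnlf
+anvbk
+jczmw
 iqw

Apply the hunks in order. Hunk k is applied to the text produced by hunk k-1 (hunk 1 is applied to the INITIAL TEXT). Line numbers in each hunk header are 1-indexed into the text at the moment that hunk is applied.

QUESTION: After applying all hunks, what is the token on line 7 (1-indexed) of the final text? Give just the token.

Hunk 1: at line 1 remove [latg,sqqul] add [arlzv,mgnlf,ervn] -> 7 lines: yxm xeel arlzv mgnlf ervn cemsw eolv
Hunk 2: at line 4 remove [ervn,cemsw] add [iqw,rra,ujpi] -> 8 lines: yxm xeel arlzv mgnlf iqw rra ujpi eolv
Hunk 3: at line 3 remove [mgnlf] add [anvbk,jczmw] -> 9 lines: yxm xeel arlzv anvbk jczmw iqw rra ujpi eolv
Final line 7: rra

Answer: rra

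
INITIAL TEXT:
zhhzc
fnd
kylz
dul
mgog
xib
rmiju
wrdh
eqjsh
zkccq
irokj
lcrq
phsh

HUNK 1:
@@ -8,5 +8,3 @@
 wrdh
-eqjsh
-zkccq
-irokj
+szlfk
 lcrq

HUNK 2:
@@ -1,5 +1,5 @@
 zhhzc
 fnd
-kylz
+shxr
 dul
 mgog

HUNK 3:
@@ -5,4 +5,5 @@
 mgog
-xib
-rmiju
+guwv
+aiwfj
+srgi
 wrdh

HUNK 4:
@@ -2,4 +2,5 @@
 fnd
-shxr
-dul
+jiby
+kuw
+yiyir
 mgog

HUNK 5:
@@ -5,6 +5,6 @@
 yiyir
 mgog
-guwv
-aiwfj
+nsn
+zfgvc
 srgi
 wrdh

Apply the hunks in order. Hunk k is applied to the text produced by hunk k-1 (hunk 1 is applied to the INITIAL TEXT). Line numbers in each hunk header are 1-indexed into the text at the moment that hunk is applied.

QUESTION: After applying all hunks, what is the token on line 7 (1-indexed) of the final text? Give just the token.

Answer: nsn

Derivation:
Hunk 1: at line 8 remove [eqjsh,zkccq,irokj] add [szlfk] -> 11 lines: zhhzc fnd kylz dul mgog xib rmiju wrdh szlfk lcrq phsh
Hunk 2: at line 1 remove [kylz] add [shxr] -> 11 lines: zhhzc fnd shxr dul mgog xib rmiju wrdh szlfk lcrq phsh
Hunk 3: at line 5 remove [xib,rmiju] add [guwv,aiwfj,srgi] -> 12 lines: zhhzc fnd shxr dul mgog guwv aiwfj srgi wrdh szlfk lcrq phsh
Hunk 4: at line 2 remove [shxr,dul] add [jiby,kuw,yiyir] -> 13 lines: zhhzc fnd jiby kuw yiyir mgog guwv aiwfj srgi wrdh szlfk lcrq phsh
Hunk 5: at line 5 remove [guwv,aiwfj] add [nsn,zfgvc] -> 13 lines: zhhzc fnd jiby kuw yiyir mgog nsn zfgvc srgi wrdh szlfk lcrq phsh
Final line 7: nsn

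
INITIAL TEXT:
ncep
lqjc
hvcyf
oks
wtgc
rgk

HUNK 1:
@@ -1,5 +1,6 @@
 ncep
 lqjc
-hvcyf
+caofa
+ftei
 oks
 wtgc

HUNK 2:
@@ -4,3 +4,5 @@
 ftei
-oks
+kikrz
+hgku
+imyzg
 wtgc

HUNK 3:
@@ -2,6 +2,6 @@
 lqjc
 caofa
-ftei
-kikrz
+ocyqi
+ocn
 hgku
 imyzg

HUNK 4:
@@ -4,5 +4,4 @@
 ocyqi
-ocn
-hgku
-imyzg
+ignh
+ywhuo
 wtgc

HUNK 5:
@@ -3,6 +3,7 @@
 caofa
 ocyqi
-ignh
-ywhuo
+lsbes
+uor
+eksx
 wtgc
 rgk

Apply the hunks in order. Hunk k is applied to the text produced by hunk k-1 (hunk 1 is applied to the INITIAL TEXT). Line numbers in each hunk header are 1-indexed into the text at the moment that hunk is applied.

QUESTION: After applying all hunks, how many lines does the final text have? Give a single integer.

Hunk 1: at line 1 remove [hvcyf] add [caofa,ftei] -> 7 lines: ncep lqjc caofa ftei oks wtgc rgk
Hunk 2: at line 4 remove [oks] add [kikrz,hgku,imyzg] -> 9 lines: ncep lqjc caofa ftei kikrz hgku imyzg wtgc rgk
Hunk 3: at line 2 remove [ftei,kikrz] add [ocyqi,ocn] -> 9 lines: ncep lqjc caofa ocyqi ocn hgku imyzg wtgc rgk
Hunk 4: at line 4 remove [ocn,hgku,imyzg] add [ignh,ywhuo] -> 8 lines: ncep lqjc caofa ocyqi ignh ywhuo wtgc rgk
Hunk 5: at line 3 remove [ignh,ywhuo] add [lsbes,uor,eksx] -> 9 lines: ncep lqjc caofa ocyqi lsbes uor eksx wtgc rgk
Final line count: 9

Answer: 9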